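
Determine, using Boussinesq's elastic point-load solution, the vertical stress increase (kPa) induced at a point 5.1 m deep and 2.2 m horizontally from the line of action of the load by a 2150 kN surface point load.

Boussinesq vertical stress below a point load on an elastic half-space:
Δσ_z = 3P/(2πz²) · [1 + (r/z)²]^(−5/2)
r/z = 2.2/5.1 = 0.43137; [1+(r/z)²]^(−5/2) = 0.6527.
Δσ_z = 3×2150/(2π×5.1²) × 0.6527 = 39.467 × 0.6527 = 25.76 kPa

Δσ_z ≈ 25.8 kPa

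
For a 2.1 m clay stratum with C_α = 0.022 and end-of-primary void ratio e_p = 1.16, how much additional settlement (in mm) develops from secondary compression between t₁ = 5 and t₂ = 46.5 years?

Secondary compression: S_s = C_α·H/(1+e_p)·log₁₀(t₂/t₁)
S_s = 0.022×2.1/(1+1.16)×log₁₀(46.5/5)
    = 0.02139 × 0.9685 = 0.02071 m

S_s ≈ 20.7 mm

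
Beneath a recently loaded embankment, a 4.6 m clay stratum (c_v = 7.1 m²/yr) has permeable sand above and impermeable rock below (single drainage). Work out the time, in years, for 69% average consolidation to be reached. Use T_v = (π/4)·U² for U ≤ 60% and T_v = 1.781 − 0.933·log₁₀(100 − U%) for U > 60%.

t ≈ 1.16 years

Drainage path length: H_d = H = 4.6 m (single drainage).
U > 60%: T_v = 1.781 − 0.933·log₁₀(100 − 69) = 0.38956.
t = T_v·H_d²/c_v = 0.38956×4.6²/7.1 = 1.161 years.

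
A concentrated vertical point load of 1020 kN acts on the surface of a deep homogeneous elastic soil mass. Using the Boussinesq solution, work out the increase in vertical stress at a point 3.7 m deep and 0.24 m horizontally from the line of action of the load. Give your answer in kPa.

Δσ_z ≈ 35.2 kPa

Boussinesq vertical stress below a point load on an elastic half-space:
Δσ_z = 3P/(2πz²) · [1 + (r/z)²]^(−5/2)
r/z = 0.24/3.7 = 0.064865; [1+(r/z)²]^(−5/2) = 0.98956.
Δσ_z = 3×1020/(2π×3.7²) × 0.98956 = 35.574 × 0.98956 = 35.2 kPa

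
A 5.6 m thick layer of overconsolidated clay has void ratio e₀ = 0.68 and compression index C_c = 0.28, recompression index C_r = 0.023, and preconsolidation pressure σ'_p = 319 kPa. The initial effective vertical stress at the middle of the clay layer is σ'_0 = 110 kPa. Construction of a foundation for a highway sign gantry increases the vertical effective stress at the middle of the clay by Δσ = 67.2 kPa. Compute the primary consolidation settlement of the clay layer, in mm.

Final effective stress: σ'_f = 110 + 67.2 = 177.2 kPa.
σ'_f = 177.2 ≤ σ'_p = 319 kPa, so the clay remains overconsolidated and only the recompression index applies:
S_c = C_r·H/(1+e₀)·log₁₀(σ'_f/σ'_0) = 0.023×5.6/1.68×log₁₀(177.2/110)
    = 0.076666 × 0.20707 = 0.01588 m

S_c ≈ 15.9 mm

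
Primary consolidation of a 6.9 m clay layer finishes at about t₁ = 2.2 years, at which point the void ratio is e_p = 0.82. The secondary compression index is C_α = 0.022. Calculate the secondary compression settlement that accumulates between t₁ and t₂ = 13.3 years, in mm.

S_s ≈ 65.2 mm

Secondary compression: S_s = C_α·H/(1+e_p)·log₁₀(t₂/t₁)
S_s = 0.022×6.9/(1+0.82)×log₁₀(13.3/2.2)
    = 0.08341 × 0.7814 = 0.06518 m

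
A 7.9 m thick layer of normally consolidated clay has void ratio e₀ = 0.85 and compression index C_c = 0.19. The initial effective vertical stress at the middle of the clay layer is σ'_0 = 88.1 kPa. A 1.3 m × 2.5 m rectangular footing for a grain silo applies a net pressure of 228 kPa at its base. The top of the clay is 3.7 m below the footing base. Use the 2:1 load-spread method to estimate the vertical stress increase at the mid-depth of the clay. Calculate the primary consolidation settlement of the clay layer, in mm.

S_c ≈ 31.2 mm

Mid-depth of clay below the footing base: z = 3.7 + 7.9/2 = 7.65 m.
Stress increase at mid-clay by the 2:1 spreading method:
Δσ = qBL/((B+z)(L+z)) = 228×1.3×2.5/((1.3+7.65)(2.5+7.65)) = 8.157 kPa
Final effective stress: σ'_f = σ'_0 + Δσ = 88.1 + 8.157 = 96.257 kPa.
Normally consolidated clay, so the full stress increment lies on the virgin compression line:
S_c = C_c·H/(1+e₀)·log₁₀(σ'_f/σ'_0) = 0.19×7.9/(1+0.85)×log₁₀(96.257/88.1)
    = 0.81135 × 0.038456 = 0.0312 m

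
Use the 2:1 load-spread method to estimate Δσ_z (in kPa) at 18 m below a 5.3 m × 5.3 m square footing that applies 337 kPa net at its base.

By the 2:1 method the load spreads at 1 horizontal : 2 vertical, so at depth z the loaded area has grown by z in each plan dimension:
Δσ = qBL/((B+z)(L+z)) = 337×5.3×5.3/((5.3+18)(5.3+18)) = 17.437 kPa

Δσ_z ≈ 17.4 kPa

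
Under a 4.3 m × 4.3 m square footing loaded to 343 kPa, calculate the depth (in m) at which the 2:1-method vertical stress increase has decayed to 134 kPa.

2:1 spreading — at depth z the loaded area has grown by z in each plan dimension:
qB²/(B+z)² = Δσ_z ⇒ z = B(√(q/Δσ_z) − 1) = 4.3×(√(343/134) − 1) = 2.58 m

z ≈ 2.58 m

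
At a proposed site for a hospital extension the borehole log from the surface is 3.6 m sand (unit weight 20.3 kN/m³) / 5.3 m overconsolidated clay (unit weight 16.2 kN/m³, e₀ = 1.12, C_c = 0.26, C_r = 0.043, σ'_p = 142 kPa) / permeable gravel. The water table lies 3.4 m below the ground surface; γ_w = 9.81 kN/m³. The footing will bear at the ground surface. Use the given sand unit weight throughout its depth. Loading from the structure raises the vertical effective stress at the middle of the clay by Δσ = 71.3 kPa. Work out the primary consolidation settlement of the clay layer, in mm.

Mid-depth of clay below the ground surface: z = 3.6 + 5.3/2 = 6.25 m.
Total vertical stress at mid-clay: σ_v = 20.3×3.6 + 16.2×2.65 = 116.01 kPa.
Pore pressure: u = 9.81×(6.25 − 3.4) = 27.959 kPa.
Initial effective stress: σ'_0 = σ_v − u = 116.01 − 27.959 = 88.051 kPa.
Final effective stress: σ'_f = 88.051 + 71.3 = 159.35 kPa.
σ'_f = 159.35 > σ'_p = 142 kPa, so the stress path crosses the preconsolidation pressure — recompression up to σ'_p, then virgin compression beyond:
S_c = H/(1+e₀)·[C_r·log₁₀(σ'_p/σ'_0) + C_c·log₁₀(σ'_f/σ'_p)]
    = 5.3/2.12 × [0.043×log₁₀(142/88.051) + 0.26×log₁₀(159.35/142)]
    = 2.5 × [0.0089248 + 0.013017] = 0.05485 m

S_c ≈ 54.9 mm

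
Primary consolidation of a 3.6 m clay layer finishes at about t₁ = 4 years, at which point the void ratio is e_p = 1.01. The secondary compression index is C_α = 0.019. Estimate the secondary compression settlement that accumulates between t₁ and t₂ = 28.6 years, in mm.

S_s ≈ 29.1 mm

Secondary compression: S_s = C_α·H/(1+e_p)·log₁₀(t₂/t₁)
S_s = 0.019×3.6/(1+1.01)×log₁₀(28.6/4)
    = 0.03403 × 0.8543 = 0.02907 m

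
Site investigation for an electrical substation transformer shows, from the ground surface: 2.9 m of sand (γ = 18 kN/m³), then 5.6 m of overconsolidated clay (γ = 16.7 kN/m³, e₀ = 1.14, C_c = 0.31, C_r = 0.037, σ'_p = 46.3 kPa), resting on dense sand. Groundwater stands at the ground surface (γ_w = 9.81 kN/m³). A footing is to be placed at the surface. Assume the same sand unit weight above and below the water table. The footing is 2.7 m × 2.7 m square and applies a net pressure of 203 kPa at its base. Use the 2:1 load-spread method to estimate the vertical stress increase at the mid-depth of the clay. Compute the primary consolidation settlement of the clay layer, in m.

S_c ≈ 0.117 m

Mid-depth of clay below the ground surface: z = 2.9 + 5.6/2 = 5.7 m.
Total vertical stress at mid-clay: σ_v = 18×2.9 + 16.7×2.8 = 98.96 kPa.
Pore pressure: u = 9.81×(5.7 − 0) = 55.917 kPa.
Initial effective stress: σ'_0 = σ_v − u = 98.96 − 55.917 = 43.043 kPa.
Stress increase at mid-clay by the 2:1 spreading method:
Δσ = qBL/((B+z)(L+z)) = 203×2.7×2.7/((2.7+5.7)(2.7+5.7)) = 20.973 kPa
Final effective stress: σ'_f = 43.043 + 20.973 = 64.016 kPa.
σ'_f = 64.016 > σ'_p = 46.3 kPa, so the stress path crosses the preconsolidation pressure — recompression up to σ'_p, then virgin compression beyond:
S_c = H/(1+e₀)·[C_r·log₁₀(σ'_p/σ'_0) + C_c·log₁₀(σ'_f/σ'_p)]
    = 5.6/2.14 × [0.037×log₁₀(46.3/43.043) + 0.31×log₁₀(64.016/46.3)]
    = 2.6168 × [0.0011721 + 0.043619] = 0.1172 m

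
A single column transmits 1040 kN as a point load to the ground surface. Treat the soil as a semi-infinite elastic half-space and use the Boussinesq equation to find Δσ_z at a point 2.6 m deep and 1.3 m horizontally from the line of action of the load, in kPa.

Boussinesq vertical stress below a point load on an elastic half-space:
Δσ_z = 3P/(2πz²) · [1 + (r/z)²]^(−5/2)
r/z = 1.3/2.6 = 0.5; [1+(r/z)²]^(−5/2) = 0.57243.
Δσ_z = 3×1040/(2π×2.6²) × 0.57243 = 73.456 × 0.57243 = 42.05 kPa

Δσ_z ≈ 42 kPa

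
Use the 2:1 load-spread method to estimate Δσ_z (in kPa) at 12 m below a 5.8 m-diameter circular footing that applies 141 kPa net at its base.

Δσ_z ≈ 15 kPa

By the 2:1 method the load spreads at 1 horizontal : 2 vertical, so at depth z the loaded area has grown by z in each plan dimension:
Δσ ≈ qD²/(D+z)² = 141×5.8²/(5.8+12)² = 14.97 kPa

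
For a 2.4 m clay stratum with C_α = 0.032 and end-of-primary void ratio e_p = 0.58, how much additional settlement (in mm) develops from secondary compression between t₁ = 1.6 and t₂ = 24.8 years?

Secondary compression: S_s = C_α·H/(1+e_p)·log₁₀(t₂/t₁)
S_s = 0.032×2.4/(1+0.58)×log₁₀(24.8/1.6)
    = 0.04861 × 1.19 = 0.05786 m

S_s ≈ 57.9 mm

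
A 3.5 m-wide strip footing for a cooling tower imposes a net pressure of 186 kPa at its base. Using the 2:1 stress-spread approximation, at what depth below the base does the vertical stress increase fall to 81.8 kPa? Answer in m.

z ≈ 4.46 m

2:1 spreading — at depth z the loaded area has grown by z in each plan dimension:
qB/(B+z) = Δσ_z ⇒ z = qB/Δσ_z − B = 186×3.5/81.8 − 3.5 = 4.458 m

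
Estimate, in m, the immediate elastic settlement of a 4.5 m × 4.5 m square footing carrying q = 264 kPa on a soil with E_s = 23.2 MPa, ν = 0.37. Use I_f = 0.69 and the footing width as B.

S_e ≈ 0.0305 m

Immediate (elastic) settlement: S_e = q·B·(1−ν²)/E_s · I_f.
E_s = 23.2 MPa = 23200 kPa.
S_e = 264 × 4.5 × (1 − 0.37²) / 23200 × 0.69
    = 264 × 4.5 × 0.8631 / 23200 × 0.69
    = 0.0305 m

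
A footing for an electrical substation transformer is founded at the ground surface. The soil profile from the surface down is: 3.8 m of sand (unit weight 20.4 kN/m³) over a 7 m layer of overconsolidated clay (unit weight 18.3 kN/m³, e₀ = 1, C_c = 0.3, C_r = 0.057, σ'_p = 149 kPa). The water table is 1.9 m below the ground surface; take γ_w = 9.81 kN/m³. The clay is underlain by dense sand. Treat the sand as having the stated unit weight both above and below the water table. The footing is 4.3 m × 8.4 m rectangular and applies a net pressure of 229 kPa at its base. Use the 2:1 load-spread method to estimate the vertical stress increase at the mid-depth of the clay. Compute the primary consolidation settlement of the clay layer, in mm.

Mid-depth of clay below the ground surface: z = 3.8 + 7/2 = 7.3 m.
Total vertical stress at mid-clay: σ_v = 20.4×3.8 + 18.3×3.5 = 141.57 kPa.
Pore pressure: u = 9.81×(7.3 − 1.9) = 52.974 kPa.
Initial effective stress: σ'_0 = σ_v − u = 141.57 − 52.974 = 88.596 kPa.
Stress increase at mid-clay by the 2:1 spreading method:
Δσ = qBL/((B+z)(L+z)) = 229×4.3×8.4/((4.3+7.3)(8.4+7.3)) = 45.418 kPa
Final effective stress: σ'_f = 88.596 + 45.418 = 134.01 kPa.
σ'_f = 134.01 ≤ σ'_p = 149 kPa, so the clay remains overconsolidated and only the recompression index applies:
S_c = C_r·H/(1+e₀)·log₁₀(σ'_f/σ'_0) = 0.057×7/2×log₁₀(134.01/88.596)
    = 0.1995 × 0.17972 = 0.03585 m

S_c ≈ 35.9 mm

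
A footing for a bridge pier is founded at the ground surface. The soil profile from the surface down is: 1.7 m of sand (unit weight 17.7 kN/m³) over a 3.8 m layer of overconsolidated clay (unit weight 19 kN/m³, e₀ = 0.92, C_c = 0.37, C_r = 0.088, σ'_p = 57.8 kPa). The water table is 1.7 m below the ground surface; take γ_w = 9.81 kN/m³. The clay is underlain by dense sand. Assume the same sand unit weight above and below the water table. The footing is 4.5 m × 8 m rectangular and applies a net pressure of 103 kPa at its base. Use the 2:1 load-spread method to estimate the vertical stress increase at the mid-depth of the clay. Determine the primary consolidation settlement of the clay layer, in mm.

S_c ≈ 145 mm

Mid-depth of clay below the ground surface: z = 1.7 + 3.8/2 = 3.6 m.
Total vertical stress at mid-clay: σ_v = 17.7×1.7 + 19×1.9 = 66.19 kPa.
Pore pressure: u = 9.81×(3.6 − 1.7) = 18.639 kPa.
Initial effective stress: σ'_0 = σ_v − u = 66.19 − 18.639 = 47.551 kPa.
Stress increase at mid-clay by the 2:1 spreading method:
Δσ = qBL/((B+z)(L+z)) = 103×4.5×8/((4.5+3.6)(8+3.6)) = 39.464 kPa
Final effective stress: σ'_f = 47.551 + 39.464 = 87.015 kPa.
σ'_f = 87.015 > σ'_p = 57.8 kPa, so the stress path crosses the preconsolidation pressure — recompression up to σ'_p, then virgin compression beyond:
S_c = H/(1+e₀)·[C_r·log₁₀(σ'_p/σ'_0) + C_c·log₁₀(σ'_f/σ'_p)]
    = 3.8/1.92 × [0.088×log₁₀(57.8/47.551) + 0.37×log₁₀(87.015/57.8)]
    = 1.9792 × [0.0074596 + 0.065737] = 0.1449 m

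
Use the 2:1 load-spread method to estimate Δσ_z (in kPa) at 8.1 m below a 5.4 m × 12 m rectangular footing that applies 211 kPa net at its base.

Δσ_z ≈ 50.4 kPa

By the 2:1 method the load spreads at 1 horizontal : 2 vertical, so at depth z the loaded area has grown by z in each plan dimension:
Δσ = qBL/((B+z)(L+z)) = 211×5.4×12/((5.4+8.1)(12+8.1)) = 50.388 kPa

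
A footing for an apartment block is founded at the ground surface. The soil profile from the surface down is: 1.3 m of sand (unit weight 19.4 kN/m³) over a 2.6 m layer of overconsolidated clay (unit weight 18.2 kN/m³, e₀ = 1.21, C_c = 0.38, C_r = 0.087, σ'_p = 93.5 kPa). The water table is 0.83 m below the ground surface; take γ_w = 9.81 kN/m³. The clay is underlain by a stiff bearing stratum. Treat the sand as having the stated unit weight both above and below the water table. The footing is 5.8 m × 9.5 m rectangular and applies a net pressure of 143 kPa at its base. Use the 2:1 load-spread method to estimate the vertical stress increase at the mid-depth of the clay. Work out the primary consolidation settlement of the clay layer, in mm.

S_c ≈ 78.2 mm

Mid-depth of clay below the ground surface: z = 1.3 + 2.6/2 = 2.6 m.
Total vertical stress at mid-clay: σ_v = 19.4×1.3 + 18.2×1.3 = 48.88 kPa.
Pore pressure: u = 9.81×(2.6 − 0.83) = 17.364 kPa.
Initial effective stress: σ'_0 = σ_v − u = 48.88 − 17.364 = 31.516 kPa.
Stress increase at mid-clay by the 2:1 spreading method:
Δσ = qBL/((B+z)(L+z)) = 143×5.8×9.5/((5.8+2.6)(9.5+2.6)) = 77.522 kPa
Final effective stress: σ'_f = 31.516 + 77.522 = 109.04 kPa.
σ'_f = 109.04 > σ'_p = 93.5 kPa, so the stress path crosses the preconsolidation pressure — recompression up to σ'_p, then virgin compression beyond:
S_c = H/(1+e₀)·[C_r·log₁₀(σ'_p/σ'_0) + C_c·log₁₀(σ'_f/σ'_p)]
    = 2.6/2.21 × [0.087×log₁₀(93.5/31.516) + 0.38×log₁₀(109.04/93.5)]
    = 1.1765 × [0.041088 + 0.025374] = 0.07819 m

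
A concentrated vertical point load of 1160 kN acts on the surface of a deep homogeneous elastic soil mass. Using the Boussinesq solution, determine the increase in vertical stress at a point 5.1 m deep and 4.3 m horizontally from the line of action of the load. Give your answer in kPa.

Δσ_z ≈ 5.56 kPa

Boussinesq vertical stress below a point load on an elastic half-space:
Δσ_z = 3P/(2πz²) · [1 + (r/z)²]^(−5/2)
r/z = 4.3/5.1 = 0.84314; [1+(r/z)²]^(−5/2) = 0.26119.
Δσ_z = 3×1160/(2π×5.1²) × 0.26119 = 21.294 × 0.26119 = 5.562 kPa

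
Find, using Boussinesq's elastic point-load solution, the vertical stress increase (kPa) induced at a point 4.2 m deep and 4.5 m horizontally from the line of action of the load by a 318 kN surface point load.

Δσ_z ≈ 1.27 kPa

Boussinesq vertical stress below a point load on an elastic half-space:
Δσ_z = 3P/(2πz²) · [1 + (r/z)²]^(−5/2)
r/z = 4.5/4.2 = 1.0714; [1+(r/z)²]^(−5/2) = 0.14789.
Δσ_z = 3×318/(2π×4.2²) × 0.14789 = 8.6074 × 0.14789 = 1.273 kPa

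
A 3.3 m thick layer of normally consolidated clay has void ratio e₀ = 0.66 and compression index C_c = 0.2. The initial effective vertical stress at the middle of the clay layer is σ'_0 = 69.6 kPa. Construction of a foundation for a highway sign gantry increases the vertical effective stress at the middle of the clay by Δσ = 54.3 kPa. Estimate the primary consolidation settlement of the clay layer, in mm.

S_c ≈ 99.6 mm

Final effective stress: σ'_f = σ'_0 + Δσ = 69.6 + 54.3 = 123.9 kPa.
Normally consolidated clay, so the full stress increment lies on the virgin compression line:
S_c = C_c·H/(1+e₀)·log₁₀(σ'_f/σ'_0) = 0.2×3.3/(1+0.66)×log₁₀(123.9/69.6)
    = 0.39759 × 0.25046 = 0.09958 m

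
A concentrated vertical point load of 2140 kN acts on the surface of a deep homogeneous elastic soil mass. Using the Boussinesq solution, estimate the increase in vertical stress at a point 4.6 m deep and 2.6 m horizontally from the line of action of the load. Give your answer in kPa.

Boussinesq vertical stress below a point load on an elastic half-space:
Δσ_z = 3P/(2πz²) · [1 + (r/z)²]^(−5/2)
r/z = 2.6/4.6 = 0.56522; [1+(r/z)²]^(−5/2) = 0.50004.
Δσ_z = 3×2140/(2π×4.6²) × 0.50004 = 48.288 × 0.50004 = 24.15 kPa

Δσ_z ≈ 24.1 kPa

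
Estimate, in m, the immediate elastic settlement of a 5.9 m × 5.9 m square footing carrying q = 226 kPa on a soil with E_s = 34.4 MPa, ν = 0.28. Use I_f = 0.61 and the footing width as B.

S_e ≈ 0.0218 m

Immediate (elastic) settlement: S_e = q·B·(1−ν²)/E_s · I_f.
E_s = 34.4 MPa = 34400 kPa.
S_e = 226 × 5.9 × (1 − 0.28²) / 34400 × 0.61
    = 226 × 5.9 × 0.9216 / 34400 × 0.61
    = 0.02179 m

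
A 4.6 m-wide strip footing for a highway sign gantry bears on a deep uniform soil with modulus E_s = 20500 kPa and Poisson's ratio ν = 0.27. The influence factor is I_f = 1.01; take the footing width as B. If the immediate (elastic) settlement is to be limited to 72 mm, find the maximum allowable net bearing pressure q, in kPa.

q ≈ 343 kPa

S_e = q·B·(1−ν²)/E_s · I_f  ⇒  q = S_e·E_s / (B·(1−ν²)·I_f).
q = 0.072 × 20500 / (4.6 × 0.9271 × 1.01) = 342.7 kPa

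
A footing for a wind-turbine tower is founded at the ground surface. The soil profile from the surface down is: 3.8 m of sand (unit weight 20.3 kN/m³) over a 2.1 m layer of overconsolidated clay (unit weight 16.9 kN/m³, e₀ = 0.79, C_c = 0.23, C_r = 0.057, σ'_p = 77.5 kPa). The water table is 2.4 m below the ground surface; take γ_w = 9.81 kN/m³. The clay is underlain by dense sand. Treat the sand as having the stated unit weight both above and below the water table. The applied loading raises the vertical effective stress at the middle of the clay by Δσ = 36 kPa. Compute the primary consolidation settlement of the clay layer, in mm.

Mid-depth of clay below the ground surface: z = 3.8 + 2.1/2 = 4.85 m.
Total vertical stress at mid-clay: σ_v = 20.3×3.8 + 16.9×1.05 = 94.885 kPa.
Pore pressure: u = 9.81×(4.85 − 2.4) = 24.035 kPa.
Initial effective stress: σ'_0 = σ_v − u = 94.885 − 24.035 = 70.85 kPa.
Final effective stress: σ'_f = 70.85 + 36 = 106.85 kPa.
σ'_f = 106.85 > σ'_p = 77.5 kPa, so the stress path crosses the preconsolidation pressure — recompression up to σ'_p, then virgin compression beyond:
S_c = H/(1+e₀)·[C_r·log₁₀(σ'_p/σ'_0) + C_c·log₁₀(σ'_f/σ'_p)]
    = 2.1/1.79 × [0.057×log₁₀(77.5/70.85) + 0.23×log₁₀(106.85/77.5)]
    = 1.1732 × [0.0022208 + 0.032079] = 0.04024 m

S_c ≈ 40.2 mm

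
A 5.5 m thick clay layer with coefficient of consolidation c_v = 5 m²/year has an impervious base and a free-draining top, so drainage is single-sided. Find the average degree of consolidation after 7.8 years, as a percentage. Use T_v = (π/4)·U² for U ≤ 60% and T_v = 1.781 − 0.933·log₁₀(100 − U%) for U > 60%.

U ≈ 96.6 %

Drainage path length: H_d = H = 5.5 m (single drainage).
T_v = c_v·t/H_d² = 5×7.8/5.5² = 1.2893.
T_v = 1.2893 corresponds to the U > 60% branch:
U = 1 − 10^((1.781 − T_v)/0.933)/100 = 0.9663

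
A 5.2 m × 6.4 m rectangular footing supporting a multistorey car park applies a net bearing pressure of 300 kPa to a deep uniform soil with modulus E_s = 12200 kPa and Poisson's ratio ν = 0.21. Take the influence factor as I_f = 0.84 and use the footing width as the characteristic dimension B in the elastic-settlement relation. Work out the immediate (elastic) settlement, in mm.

S_e ≈ 103 mm

Immediate (elastic) settlement: S_e = q·B·(1−ν²)/E_s · I_f.
S_e = 300 × 5.2 × (1 − 0.21²) / 12200 × 0.84
    = 300 × 5.2 × 0.9559 / 12200 × 0.84
    = 0.1027 m = 102.7 mm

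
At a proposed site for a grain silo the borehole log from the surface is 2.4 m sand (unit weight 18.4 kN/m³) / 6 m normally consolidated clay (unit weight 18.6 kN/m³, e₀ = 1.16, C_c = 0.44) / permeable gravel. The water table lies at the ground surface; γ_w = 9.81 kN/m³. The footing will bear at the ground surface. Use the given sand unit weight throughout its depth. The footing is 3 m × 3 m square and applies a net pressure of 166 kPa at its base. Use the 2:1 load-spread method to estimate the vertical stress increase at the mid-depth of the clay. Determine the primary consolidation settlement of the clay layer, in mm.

S_c ≈ 197 mm

Mid-depth of clay below the ground surface: z = 2.4 + 6/2 = 5.4 m.
Total vertical stress at mid-clay: σ_v = 18.4×2.4 + 18.6×3 = 99.96 kPa.
Pore pressure: u = 9.81×(5.4 − 0) = 52.974 kPa.
Initial effective stress: σ'_0 = σ_v − u = 99.96 − 52.974 = 46.986 kPa.
Stress increase at mid-clay by the 2:1 spreading method:
Δσ = qBL/((B+z)(L+z)) = 166×3×3/((3+5.4)(3+5.4)) = 21.173 kPa
Final effective stress: σ'_f = σ'_0 + Δσ = 46.986 + 21.173 = 68.159 kPa.
Normally consolidated clay, so the full stress increment lies on the virgin compression line:
S_c = C_c·H/(1+e₀)·log₁₀(σ'_f/σ'_0) = 0.44×6/(1+1.16)×log₁₀(68.159/46.986)
    = 1.2222 × 0.16155 = 0.1974 m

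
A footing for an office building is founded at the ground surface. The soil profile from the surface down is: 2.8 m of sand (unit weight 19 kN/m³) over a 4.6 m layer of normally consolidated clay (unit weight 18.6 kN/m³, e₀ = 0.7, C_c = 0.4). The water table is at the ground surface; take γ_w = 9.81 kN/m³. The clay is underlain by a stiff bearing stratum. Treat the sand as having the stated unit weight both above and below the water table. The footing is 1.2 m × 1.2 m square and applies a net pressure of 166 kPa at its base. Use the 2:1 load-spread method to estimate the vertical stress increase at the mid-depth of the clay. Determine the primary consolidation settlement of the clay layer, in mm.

Mid-depth of clay below the ground surface: z = 2.8 + 4.6/2 = 5.1 m.
Total vertical stress at mid-clay: σ_v = 19×2.8 + 18.6×2.3 = 95.98 kPa.
Pore pressure: u = 9.81×(5.1 − 0) = 50.031 kPa.
Initial effective stress: σ'_0 = σ_v − u = 95.98 − 50.031 = 45.949 kPa.
Stress increase at mid-clay by the 2:1 spreading method:
Δσ = qBL/((B+z)(L+z)) = 166×1.2×1.2/((1.2+5.1)(1.2+5.1)) = 6.0227 kPa
Final effective stress: σ'_f = σ'_0 + Δσ = 45.949 + 6.0227 = 51.972 kPa.
Normally consolidated clay, so the full stress increment lies on the virgin compression line:
S_c = C_c·H/(1+e₀)·log₁₀(σ'_f/σ'_0) = 0.4×4.6/(1+0.7)×log₁₀(51.972/45.949)
    = 1.0824 × 0.053493 = 0.0579 m

S_c ≈ 57.9 mm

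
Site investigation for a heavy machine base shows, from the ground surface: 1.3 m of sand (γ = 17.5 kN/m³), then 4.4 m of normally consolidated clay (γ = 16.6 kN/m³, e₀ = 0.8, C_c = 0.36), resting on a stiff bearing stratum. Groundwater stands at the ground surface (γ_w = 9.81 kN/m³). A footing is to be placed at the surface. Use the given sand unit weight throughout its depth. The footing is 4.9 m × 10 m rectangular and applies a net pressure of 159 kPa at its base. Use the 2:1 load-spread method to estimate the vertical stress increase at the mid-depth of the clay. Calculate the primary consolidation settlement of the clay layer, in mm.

Mid-depth of clay below the ground surface: z = 1.3 + 4.4/2 = 3.5 m.
Total vertical stress at mid-clay: σ_v = 17.5×1.3 + 16.6×2.2 = 59.27 kPa.
Pore pressure: u = 9.81×(3.5 − 0) = 34.335 kPa.
Initial effective stress: σ'_0 = σ_v − u = 59.27 − 34.335 = 24.935 kPa.
Stress increase at mid-clay by the 2:1 spreading method:
Δσ = qBL/((B+z)(L+z)) = 159×4.9×10/((4.9+3.5)(10+3.5)) = 68.704 kPa
Final effective stress: σ'_f = σ'_0 + Δσ = 24.935 + 68.704 = 93.639 kPa.
Normally consolidated clay, so the full stress increment lies on the virgin compression line:
S_c = C_c·H/(1+e₀)·log₁₀(σ'_f/σ'_0) = 0.36×4.4/(1+0.8)×log₁₀(93.639/24.935)
    = 0.88 × 0.57465 = 0.5057 m

S_c ≈ 506 mm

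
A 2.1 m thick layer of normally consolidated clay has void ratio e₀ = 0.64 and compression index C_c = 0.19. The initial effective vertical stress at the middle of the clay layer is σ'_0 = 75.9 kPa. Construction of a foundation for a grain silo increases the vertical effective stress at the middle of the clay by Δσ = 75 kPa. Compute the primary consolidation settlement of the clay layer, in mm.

Final effective stress: σ'_f = σ'_0 + Δσ = 75.9 + 75 = 150.9 kPa.
Normally consolidated clay, so the full stress increment lies on the virgin compression line:
S_c = C_c·H/(1+e₀)·log₁₀(σ'_f/σ'_0) = 0.19×2.1/(1+0.64)×log₁₀(150.9/75.9)
    = 0.24329 × 0.29845 = 0.07261 m

S_c ≈ 72.6 mm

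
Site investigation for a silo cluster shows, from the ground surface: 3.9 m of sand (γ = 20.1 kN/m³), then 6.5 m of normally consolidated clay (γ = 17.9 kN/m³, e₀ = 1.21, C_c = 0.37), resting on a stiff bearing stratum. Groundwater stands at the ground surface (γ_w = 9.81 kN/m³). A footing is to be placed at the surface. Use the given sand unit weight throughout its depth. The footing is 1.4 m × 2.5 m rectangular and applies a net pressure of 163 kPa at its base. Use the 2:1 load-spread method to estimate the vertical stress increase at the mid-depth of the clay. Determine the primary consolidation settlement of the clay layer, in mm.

S_c ≈ 46.8 mm

Mid-depth of clay below the ground surface: z = 3.9 + 6.5/2 = 7.15 m.
Total vertical stress at mid-clay: σ_v = 20.1×3.9 + 17.9×3.25 = 136.56 kPa.
Pore pressure: u = 9.81×(7.15 − 0) = 70.142 kPa.
Initial effective stress: σ'_0 = σ_v − u = 136.56 − 70.142 = 66.418 kPa.
Stress increase at mid-clay by the 2:1 spreading method:
Δσ = qBL/((B+z)(L+z)) = 163×1.4×2.5/((1.4+7.15)(2.5+7.15)) = 6.9145 kPa
Final effective stress: σ'_f = σ'_0 + Δσ = 66.418 + 6.9145 = 73.333 kPa.
Normally consolidated clay, so the full stress increment lies on the virgin compression line:
S_c = C_c·H/(1+e₀)·log₁₀(σ'_f/σ'_0) = 0.37×6.5/(1+1.21)×log₁₀(73.333/66.418)
    = 1.0882 × 0.043014 = 0.04681 m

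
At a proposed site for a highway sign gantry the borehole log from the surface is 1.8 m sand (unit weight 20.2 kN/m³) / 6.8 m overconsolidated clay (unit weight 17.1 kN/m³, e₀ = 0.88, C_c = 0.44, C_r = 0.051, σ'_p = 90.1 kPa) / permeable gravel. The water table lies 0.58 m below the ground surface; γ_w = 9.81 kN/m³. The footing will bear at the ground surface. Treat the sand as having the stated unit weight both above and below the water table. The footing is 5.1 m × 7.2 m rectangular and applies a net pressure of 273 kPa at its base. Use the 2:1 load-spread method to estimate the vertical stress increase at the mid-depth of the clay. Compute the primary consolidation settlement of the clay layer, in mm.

S_c ≈ 289 mm

Mid-depth of clay below the ground surface: z = 1.8 + 6.8/2 = 5.2 m.
Total vertical stress at mid-clay: σ_v = 20.2×1.8 + 17.1×3.4 = 94.5 kPa.
Pore pressure: u = 9.81×(5.2 − 0.58) = 45.322 kPa.
Initial effective stress: σ'_0 = σ_v − u = 94.5 − 45.322 = 49.178 kPa.
Stress increase at mid-clay by the 2:1 spreading method:
Δσ = qBL/((B+z)(L+z)) = 273×5.1×7.2/((5.1+5.2)(7.2+5.2)) = 78.489 kPa
Final effective stress: σ'_f = 49.178 + 78.489 = 127.67 kPa.
σ'_f = 127.67 > σ'_p = 90.1 kPa, so the stress path crosses the preconsolidation pressure — recompression up to σ'_p, then virgin compression beyond:
S_c = H/(1+e₀)·[C_r·log₁₀(σ'_p/σ'_0) + C_c·log₁₀(σ'_f/σ'_p)]
    = 6.8/1.88 × [0.051×log₁₀(90.1/49.178) + 0.44×log₁₀(127.67/90.1)]
    = 3.617 × [0.013411 + 0.0666] = 0.2894 m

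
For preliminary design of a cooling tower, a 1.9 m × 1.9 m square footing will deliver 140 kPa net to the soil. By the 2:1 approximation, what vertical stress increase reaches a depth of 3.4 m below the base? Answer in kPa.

By the 2:1 method the load spreads at 1 horizontal : 2 vertical, so at depth z the loaded area has grown by z in each plan dimension:
Δσ = qBL/((B+z)(L+z)) = 140×1.9×1.9/((1.9+3.4)(1.9+3.4)) = 17.992 kPa

Δσ_z ≈ 18 kPa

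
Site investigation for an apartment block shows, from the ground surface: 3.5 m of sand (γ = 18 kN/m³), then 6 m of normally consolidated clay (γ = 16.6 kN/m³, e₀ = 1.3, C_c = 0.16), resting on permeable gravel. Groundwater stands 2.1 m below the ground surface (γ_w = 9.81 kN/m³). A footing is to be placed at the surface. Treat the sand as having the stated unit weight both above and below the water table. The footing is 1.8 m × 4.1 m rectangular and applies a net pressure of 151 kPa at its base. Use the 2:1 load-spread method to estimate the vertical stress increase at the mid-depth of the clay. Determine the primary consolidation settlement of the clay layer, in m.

Mid-depth of clay below the ground surface: z = 3.5 + 6/2 = 6.5 m.
Total vertical stress at mid-clay: σ_v = 18×3.5 + 16.6×3 = 112.8 kPa.
Pore pressure: u = 9.81×(6.5 − 2.1) = 43.164 kPa.
Initial effective stress: σ'_0 = σ_v − u = 112.8 − 43.164 = 69.636 kPa.
Stress increase at mid-clay by the 2:1 spreading method:
Δσ = qBL/((B+z)(L+z)) = 151×1.8×4.1/((1.8+6.5)(4.1+6.5)) = 12.666 kPa
Final effective stress: σ'_f = σ'_0 + Δσ = 69.636 + 12.666 = 82.302 kPa.
Normally consolidated clay, so the full stress increment lies on the virgin compression line:
S_c = C_c·H/(1+e₀)·log₁₀(σ'_f/σ'_0) = 0.16×6/(1+1.3)×log₁₀(82.302/69.636)
    = 0.41739 × 0.072577 = 0.03029 m

S_c ≈ 0.0303 m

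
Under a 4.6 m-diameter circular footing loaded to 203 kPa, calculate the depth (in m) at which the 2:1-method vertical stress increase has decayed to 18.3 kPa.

z ≈ 10.7 m

2:1 spreading — at depth z the loaded area has grown by z in each plan dimension:
qD²/(D+z)² = Δσ_z ⇒ z = D(√(q/Δσ_z) − 1) = 4.6×(√(203/18.3) − 1) = 10.72 m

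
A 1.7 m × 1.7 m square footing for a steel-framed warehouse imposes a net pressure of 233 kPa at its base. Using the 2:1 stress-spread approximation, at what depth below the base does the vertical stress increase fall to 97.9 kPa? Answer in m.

2:1 spreading — at depth z the loaded area has grown by z in each plan dimension:
qB²/(B+z)² = Δσ_z ⇒ z = B(√(q/Δσ_z) − 1) = 1.7×(√(233/97.9) − 1) = 0.9226 m

z ≈ 0.923 m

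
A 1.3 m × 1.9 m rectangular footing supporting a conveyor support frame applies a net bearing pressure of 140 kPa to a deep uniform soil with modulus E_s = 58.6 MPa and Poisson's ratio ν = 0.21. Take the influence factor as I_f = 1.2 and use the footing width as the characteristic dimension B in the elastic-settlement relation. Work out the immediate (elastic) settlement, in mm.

S_e ≈ 3.56 mm

Immediate (elastic) settlement: S_e = q·B·(1−ν²)/E_s · I_f.
E_s = 58.6 MPa = 58600 kPa.
S_e = 140 × 1.3 × (1 − 0.21²) / 58600 × 1.2
    = 140 × 1.3 × 0.9559 / 58600 × 1.2
    = 0.003563 m = 3.563 mm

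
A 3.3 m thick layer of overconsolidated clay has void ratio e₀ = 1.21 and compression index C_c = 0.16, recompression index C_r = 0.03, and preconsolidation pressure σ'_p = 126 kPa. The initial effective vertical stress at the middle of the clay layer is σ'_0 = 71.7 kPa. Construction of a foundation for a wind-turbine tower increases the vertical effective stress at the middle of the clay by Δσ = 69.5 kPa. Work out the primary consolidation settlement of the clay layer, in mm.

Final effective stress: σ'_f = 71.7 + 69.5 = 141.2 kPa.
σ'_f = 141.2 > σ'_p = 126 kPa, so the stress path crosses the preconsolidation pressure — recompression up to σ'_p, then virgin compression beyond:
S_c = H/(1+e₀)·[C_r·log₁₀(σ'_p/σ'_0) + C_c·log₁₀(σ'_f/σ'_p)]
    = 3.3/2.21 × [0.03×log₁₀(126/71.7) + 0.16×log₁₀(141.2/126)]
    = 1.4932 × [0.0073455 + 0.0079143] = 0.02279 m

S_c ≈ 22.8 mm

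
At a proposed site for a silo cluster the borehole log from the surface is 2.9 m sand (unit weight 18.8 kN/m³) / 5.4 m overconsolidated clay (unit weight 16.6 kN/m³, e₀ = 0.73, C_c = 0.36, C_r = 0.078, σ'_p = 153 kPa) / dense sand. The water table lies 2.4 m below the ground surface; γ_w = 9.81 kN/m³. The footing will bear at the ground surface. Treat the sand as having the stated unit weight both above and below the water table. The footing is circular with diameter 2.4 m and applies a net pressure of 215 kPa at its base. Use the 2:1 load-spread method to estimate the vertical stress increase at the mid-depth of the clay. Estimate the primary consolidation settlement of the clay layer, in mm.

Mid-depth of clay below the ground surface: z = 2.9 + 5.4/2 = 5.6 m.
Total vertical stress at mid-clay: σ_v = 18.8×2.9 + 16.6×2.7 = 99.34 kPa.
Pore pressure: u = 9.81×(5.6 − 2.4) = 31.392 kPa.
Initial effective stress: σ'_0 = σ_v − u = 99.34 − 31.392 = 67.948 kPa.
Stress increase at mid-clay by the 2:1 spreading method:
Δσ ≈ qD²/(D+z)² = 215×2.4²/(2.4+5.6)² = 19.35 kPa
Final effective stress: σ'_f = 67.948 + 19.35 = 87.298 kPa.
σ'_f = 87.298 ≤ σ'_p = 153 kPa, so the clay remains overconsolidated and only the recompression index applies:
S_c = C_r·H/(1+e₀)·log₁₀(σ'_f/σ'_0) = 0.078×5.4/1.73×log₁₀(87.298/67.948)
    = 0.24347 × 0.10883 = 0.0265 m

S_c ≈ 26.5 mm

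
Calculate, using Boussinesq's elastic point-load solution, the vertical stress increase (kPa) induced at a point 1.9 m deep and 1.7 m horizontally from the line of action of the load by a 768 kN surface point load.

Boussinesq vertical stress below a point load on an elastic half-space:
Δσ_z = 3P/(2πz²) · [1 + (r/z)²]^(−5/2)
r/z = 1.7/1.9 = 0.89474; [1+(r/z)²]^(−5/2) = 0.22987.
Δσ_z = 3×768/(2π×1.9²) × 0.22987 = 101.58 × 0.22987 = 23.35 kPa

Δσ_z ≈ 23.4 kPa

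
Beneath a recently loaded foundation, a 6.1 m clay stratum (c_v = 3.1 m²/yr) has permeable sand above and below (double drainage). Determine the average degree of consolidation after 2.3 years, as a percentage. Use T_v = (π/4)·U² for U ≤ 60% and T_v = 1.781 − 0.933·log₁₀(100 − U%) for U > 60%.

Drainage path length: H_d = H/2 = 3.05 m (double drainage).
T_v = c_v·t/H_d² = 3.1×2.3/3.05² = 0.76646.
T_v = 0.76646 corresponds to the U > 60% branch:
U = 1 − 10^((1.781 − T_v)/0.933)/100 = 0.8777

U ≈ 87.8 %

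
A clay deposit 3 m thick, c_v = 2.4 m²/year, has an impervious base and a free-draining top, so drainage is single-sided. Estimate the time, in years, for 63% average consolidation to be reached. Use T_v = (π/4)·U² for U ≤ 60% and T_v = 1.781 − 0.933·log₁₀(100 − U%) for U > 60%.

t ≈ 1.19 years

Drainage path length: H_d = H = 3 m (single drainage).
U > 60%: T_v = 1.781 − 0.933·log₁₀(100 − 63) = 0.31787.
t = T_v·H_d²/c_v = 0.31787×3²/2.4 = 1.192 years.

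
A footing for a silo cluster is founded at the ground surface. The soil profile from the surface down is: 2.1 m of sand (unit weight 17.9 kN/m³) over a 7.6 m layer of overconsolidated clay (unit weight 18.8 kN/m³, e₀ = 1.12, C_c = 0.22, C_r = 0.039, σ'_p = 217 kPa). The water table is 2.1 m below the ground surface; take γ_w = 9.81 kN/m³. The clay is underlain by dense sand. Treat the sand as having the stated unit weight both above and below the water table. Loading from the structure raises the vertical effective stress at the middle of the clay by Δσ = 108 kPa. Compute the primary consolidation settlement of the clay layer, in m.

Mid-depth of clay below the ground surface: z = 2.1 + 7.6/2 = 5.9 m.
Total vertical stress at mid-clay: σ_v = 17.9×2.1 + 18.8×3.8 = 109.03 kPa.
Pore pressure: u = 9.81×(5.9 − 2.1) = 37.278 kPa.
Initial effective stress: σ'_0 = σ_v − u = 109.03 − 37.278 = 71.752 kPa.
Final effective stress: σ'_f = 71.752 + 108 = 179.75 kPa.
σ'_f = 179.75 ≤ σ'_p = 217 kPa, so the clay remains overconsolidated and only the recompression index applies:
S_c = C_r·H/(1+e₀)·log₁₀(σ'_f/σ'_0) = 0.039×7.6/2.12×log₁₀(179.75/71.752)
    = 0.13981 × 0.39883 = 0.05576 m

S_c ≈ 0.0558 m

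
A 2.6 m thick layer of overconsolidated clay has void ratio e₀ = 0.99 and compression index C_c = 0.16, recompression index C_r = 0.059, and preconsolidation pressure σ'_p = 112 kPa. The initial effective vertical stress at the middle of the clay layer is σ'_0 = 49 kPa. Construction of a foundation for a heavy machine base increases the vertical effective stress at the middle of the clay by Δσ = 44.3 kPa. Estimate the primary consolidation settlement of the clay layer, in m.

S_c ≈ 0.0216 m

Final effective stress: σ'_f = 49 + 44.3 = 93.3 kPa.
σ'_f = 93.3 ≤ σ'_p = 112 kPa, so the clay remains overconsolidated and only the recompression index applies:
S_c = C_r·H/(1+e₀)·log₁₀(σ'_f/σ'_0) = 0.059×2.6/1.99×log₁₀(93.3/49)
    = 0.077083 × 0.27969 = 0.02156 m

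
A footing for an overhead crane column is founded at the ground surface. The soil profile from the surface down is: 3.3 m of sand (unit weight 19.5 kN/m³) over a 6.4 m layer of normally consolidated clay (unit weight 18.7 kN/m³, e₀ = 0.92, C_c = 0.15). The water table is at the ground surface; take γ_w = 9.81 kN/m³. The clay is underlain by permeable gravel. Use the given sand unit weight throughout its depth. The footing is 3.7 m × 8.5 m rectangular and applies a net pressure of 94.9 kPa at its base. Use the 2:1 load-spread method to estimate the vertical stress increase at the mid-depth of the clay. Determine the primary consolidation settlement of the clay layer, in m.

Mid-depth of clay below the ground surface: z = 3.3 + 6.4/2 = 6.5 m.
Total vertical stress at mid-clay: σ_v = 19.5×3.3 + 18.7×3.2 = 124.19 kPa.
Pore pressure: u = 9.81×(6.5 − 0) = 63.765 kPa.
Initial effective stress: σ'_0 = σ_v − u = 124.19 − 63.765 = 60.425 kPa.
Stress increase at mid-clay by the 2:1 spreading method:
Δσ = qBL/((B+z)(L+z)) = 94.9×3.7×8.5/((3.7+6.5)(8.5+6.5)) = 19.507 kPa
Final effective stress: σ'_f = σ'_0 + Δσ = 60.425 + 19.507 = 79.932 kPa.
Normally consolidated clay, so the full stress increment lies on the virgin compression line:
S_c = C_c·H/(1+e₀)·log₁₀(σ'_f/σ'_0) = 0.15×6.4/(1+0.92)×log₁₀(79.932/60.425)
    = 0.5 × 0.1215 = 0.06075 m

S_c ≈ 0.0607 m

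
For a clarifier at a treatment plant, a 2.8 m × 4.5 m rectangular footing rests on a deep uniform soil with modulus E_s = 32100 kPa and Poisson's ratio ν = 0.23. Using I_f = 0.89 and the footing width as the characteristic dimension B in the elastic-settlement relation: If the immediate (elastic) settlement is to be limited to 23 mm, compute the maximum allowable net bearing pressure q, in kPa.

q ≈ 313 kPa

S_e = q·B·(1−ν²)/E_s · I_f  ⇒  q = S_e·E_s / (B·(1−ν²)·I_f).
q = 0.023 × 32100 / (2.8 × 0.9471 × 0.89) = 312.8 kPa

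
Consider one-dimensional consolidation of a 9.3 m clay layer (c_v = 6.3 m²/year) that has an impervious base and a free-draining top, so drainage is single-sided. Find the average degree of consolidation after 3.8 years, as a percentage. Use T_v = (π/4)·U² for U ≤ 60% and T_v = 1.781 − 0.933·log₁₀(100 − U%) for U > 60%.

Drainage path length: H_d = H = 9.3 m (single drainage).
T_v = c_v·t/H_d² = 6.3×3.8/9.3² = 0.2768.
T_v = 0.2768 corresponds to the U ≤ 60% branch:
U = √(4T_v/π) = 0.5937

U ≈ 59.4 %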